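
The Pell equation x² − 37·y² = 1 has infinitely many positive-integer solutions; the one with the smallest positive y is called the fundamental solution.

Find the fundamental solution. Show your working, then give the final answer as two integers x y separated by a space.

73 12

√37 = [6; 12, …], period ℓ=1 (odd) → k=1
i=0: a=6 ⇒ p=6, q=1
i=1: a=12 ⇒ p=73, q=12
(x₁, y₁) = (73, 12);  73² − 37·12² = 1 ✓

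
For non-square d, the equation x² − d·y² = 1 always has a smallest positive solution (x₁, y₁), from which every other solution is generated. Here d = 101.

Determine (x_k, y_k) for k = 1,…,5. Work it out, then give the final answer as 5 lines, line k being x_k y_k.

201 20
80801 8040
32481801 3232060
13057603201 1299280080
5249124005001 522307360100

√101 = [10; 20, …], period ℓ=1 (odd) → k=1
k=0  a_k=10  p_k/q_k = 10/1
k=1  a_k=20  p_k/q_k = 201/20
→ (201, 20).  Check: 201²=40401, 101·20²=40400, difference 1.
(201+20√101)^2 = 80801 + 8040√101
(201+20√101)^3 = 32481801 + 3232060√101
(201+20√101)^4 = 13057603201 + 1299280080√101
(201+20√101)^5 = 5249124005001 + 522307360100√101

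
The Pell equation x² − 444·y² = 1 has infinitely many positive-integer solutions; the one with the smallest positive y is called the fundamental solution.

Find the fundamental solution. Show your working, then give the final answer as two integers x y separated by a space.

[21; 14,42] for √444; ℓ=2 ⇒ convergent index 1
step 0: (21, 1)  from 21·(1,0) + (0,1)
step 1: (295, 14)  from 14·(21,1) + (1,0)
(x₁, y₁) = (295, 14);  295² − 444·14² = 1 ✓

295 14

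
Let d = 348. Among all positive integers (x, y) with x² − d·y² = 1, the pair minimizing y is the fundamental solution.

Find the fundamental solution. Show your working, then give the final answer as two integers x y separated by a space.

1567 84

d=348: √d = [18; 1,1,1,8,1,1,1,36] (ℓ=8, even), read p_7/q_7
k=0  a_k=18  p_k/q_k = 18/1
…
k=2  a_k=1  p_k/q_k = 37/2
…
k=5  a_k=1  p_k/q_k = 541/29
k=6  a_k=1  p_k/q_k = 1026/55
k=7  a_k=1  p_k/q_k = 1567/84
(x₁, y₁) = (1567, 84);  1567² − 348·84² = 1 ✓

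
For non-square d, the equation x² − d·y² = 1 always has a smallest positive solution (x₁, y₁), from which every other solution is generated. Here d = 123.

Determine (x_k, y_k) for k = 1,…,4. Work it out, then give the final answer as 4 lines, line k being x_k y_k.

d=123: √d = [11; 11,22] (ℓ=2, even), read p_1/q_1
step 0: (11, 1)  from 11·(1,0) + (0,1)
step 1: (122, 11)  from 11·(11,1) + (1,0)
(x₁, y₁) = (122, 11);  122² − 123·11² = 1 ✓
k=2:  x_2 = 122·122+123·11·11 = 29767,  y_2 = 122·11+11·122 = 2684
k=3:  x_3 = 122·29767+123·11·2684 = 7263026,  y_3 = 122·2684+11·29767 = 654885
k=4:  x_4 = 122·7263026+123·11·654885 = 1772148577,  y_4 = 122·654885+11·7263026 = 159789256

122 11
29767 2684
7263026 654885
1772148577 159789256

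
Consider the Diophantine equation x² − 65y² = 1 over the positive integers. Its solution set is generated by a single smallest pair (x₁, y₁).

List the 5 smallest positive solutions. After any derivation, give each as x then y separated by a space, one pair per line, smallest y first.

129 16
33281 4128
8586369 1065008
2215249921 274767936
571525893249 70889062480

[8; 16] for √65; ℓ=1 ⇒ convergent index 1
i=0: a=8 ⇒ p=8, q=1
i=1: a=16 ⇒ p=129, q=16
→ (129, 16).  Check: 129²=16641, 65·16²=16640, difference 1.
k=2:  x_2 = 129·129+65·16·16 = 33281,  y_2 = 129·16+16·129 = 4128
k=3:  x_3 = 129·33281+65·16·4128 = 8586369,  y_3 = 129·4128+16·33281 = 1065008
k=4:  x_4 = 129·8586369+65·16·1065008 = 2215249921,  y_4 = 129·1065008+16·8586369 = 274767936
k=5:  x_5 = 129·2215249921+65·16·274767936 = 571525893249,  y_5 = 129·274767936+16·2215249921 = 70889062480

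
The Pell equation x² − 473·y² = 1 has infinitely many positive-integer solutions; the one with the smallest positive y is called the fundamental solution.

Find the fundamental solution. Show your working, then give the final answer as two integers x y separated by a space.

[21; 1,2,1,42] for √473; ℓ=4 ⇒ convergent index 3
step 0: (21, 1)  from 21·(1,0) + (0,1)
step 1: (22, 1)  from 1·(21,1) + (1,0)
step 2: (65, 3)  from 2·(22,1) + (21,1)
step 3: (87, 4)  from 1·(65,3) + (22,1)
→ (87, 4).  Check: 87²=7569, 473·4²=7568, difference 1.

87 4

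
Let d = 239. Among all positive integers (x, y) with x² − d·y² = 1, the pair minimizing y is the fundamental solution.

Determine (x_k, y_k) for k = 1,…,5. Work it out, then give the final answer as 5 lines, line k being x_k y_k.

d=239: √d = [15; 2,5,1,2,4,15,4,2,1,5,2,30] (ℓ=12, even), read p_11/q_11
i=0: a=15 ⇒ p=15, q=1
…
i=3: a=1 ⇒ p=201, q=13
i=4: a=2 ⇒ p=572, q=37
i=5: a=4 ⇒ p=2489, q=161
…
i=7: a=4 ⇒ p=154117, q=9969
i=8: a=2 ⇒ p=346141, q=22390
…
i=10: a=5 ⇒ p=2847431, q=184185
i=11: a=2 ⇒ p=6195120, q=400729
(x₁, y₁) = (6195120, 400729);  6195120² − 239·400729² = 1 ✓
k=2:  x_2 = 6195120·6195120+239·400729·400729 = 76759023628799,  y_2 = 6195120·400729+400729·6195120 = 4965128484960
k=3:  x_3 = 6195120·76759023628799+239·400729·4965128484960 = 951062724926484326640,  y_3 = 6195120·4965128484960+400729·76759023628799 = 61519133559490389671
k=4:  x_4 = 6195120·951062724926484326640+239·400729·61519133559490389671 = 11783895416893046404284364801,  y_4 = 6195120·61519133559490389671+400729·951062724926484326640 = 762236829394135240588726080
k=5:  x_5 = 6195120·11783895416893046404284364801+239·400729·762236829394135240588726080 = 146005292350203948217495381647615600,  y_5 = 6195120·762236829394135240588726080+400729·11783895416893046404284364801 = 9444297253032328704218497935069529

6195120 400729
76759023628799 4965128484960
951062724926484326640 61519133559490389671
11783895416893046404284364801 762236829394135240588726080
146005292350203948217495381647615600 9444297253032328704218497935069529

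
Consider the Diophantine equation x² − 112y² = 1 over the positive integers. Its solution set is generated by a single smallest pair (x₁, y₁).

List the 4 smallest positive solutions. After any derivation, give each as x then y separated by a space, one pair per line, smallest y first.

[10; 1,1,2,1,1,20] for √112; ℓ=6 ⇒ convergent index 5
k=0  a_k=10  p_k/q_k = 10/1
…
k=2  a_k=1  p_k/q_k = 21/2
k=3  a_k=2  p_k/q_k = 53/5
k=4  a_k=1  p_k/q_k = 74/7
k=5  a_k=1  p_k/q_k = 127/12
fundamental: x₁=127, y₁=12  (since 16129 − 112·144 = 1)
(127+12√112)^2 = 32257 + 3048√112
(127+12√112)^3 = 8193151 + 774180√112
(127+12√112)^4 = 2081028097 + 196638672√112

127 12
32257 3048
8193151 774180
2081028097 196638672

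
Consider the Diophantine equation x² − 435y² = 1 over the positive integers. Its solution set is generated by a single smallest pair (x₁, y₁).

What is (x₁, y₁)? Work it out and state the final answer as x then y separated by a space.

[20; 1,5,1,40] for √435; ℓ=4 ⇒ convergent index 3
step 0: (20, 1)  from 20·(1,0) + (0,1)
step 1: (21, 1)  from 1·(20,1) + (1,0)
step 2: (125, 6)  from 5·(21,1) + (20,1)
step 3: (146, 7)  from 1·(125,6) + (21,1)
fundamental: x₁=146, y₁=7  (since 21316 − 435·49 = 1)

146 7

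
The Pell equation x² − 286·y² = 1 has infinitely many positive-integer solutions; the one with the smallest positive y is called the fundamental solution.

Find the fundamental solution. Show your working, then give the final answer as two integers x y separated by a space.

561835 33222

√286 = [16; 1,10,3,3,2,3,3,10,1,32, …], period ℓ=10 (even) → k=9
k=0  a_k=16  p_k/q_k = 16/1
k=1  a_k=1  p_k/q_k = 17/1
k=2  a_k=10  p_k/q_k = 186/11
…
k=8  a_k=10  p_k/q_k = 512132/30283
k=9  a_k=1  p_k/q_k = 561835/33222
(x₁, y₁) = (561835, 33222);  561835² − 286·33222² = 1 ✓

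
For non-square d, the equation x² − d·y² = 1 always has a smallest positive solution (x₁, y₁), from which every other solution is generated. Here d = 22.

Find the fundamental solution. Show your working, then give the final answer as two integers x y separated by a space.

d=22: √d = [4; 1,2,4,2,1,8] (ℓ=6, even), read p_5/q_5
i=0: a=4 ⇒ p=4, q=1
i=1: a=1 ⇒ p=5, q=1
i=2: a=2 ⇒ p=14, q=3
i=3: a=4 ⇒ p=61, q=13
i=4: a=2 ⇒ p=136, q=29
i=5: a=1 ⇒ p=197, q=42
(x₁, y₁) = (197, 42);  197² − 22·42² = 1 ✓

197 42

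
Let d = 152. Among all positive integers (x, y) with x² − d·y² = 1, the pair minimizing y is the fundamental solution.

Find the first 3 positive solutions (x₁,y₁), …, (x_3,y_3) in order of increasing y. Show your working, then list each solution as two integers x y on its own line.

37 3
2737 222
202501 16425

[12; 3,24] for √152; ℓ=2 ⇒ convergent index 1
i=0: a=12 ⇒ p=12, q=1
i=1: a=3 ⇒ p=37, q=3
(x₁, y₁) = (37, 3);  37² − 152·3² = 1 ✓
(x_2, y_2) = (37·37 + 152·3·3, 37·3 + 3·37) = (2737, 222)
(x_3, y_3) = (37·2737 + 152·3·222, 37·222 + 3·2737) = (202501, 16425)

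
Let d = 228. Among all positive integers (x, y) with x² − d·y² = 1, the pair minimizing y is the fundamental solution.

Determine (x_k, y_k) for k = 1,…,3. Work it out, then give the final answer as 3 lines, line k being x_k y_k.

151 10
45601 3020
13771351 912030

√228 → a₀=15, period (10,30); ℓ=2 even so k=1
k=0  a_k=15  p_k/q_k = 15/1
k=1  a_k=10  p_k/q_k = 151/10
→ (151, 10).  Check: 151²=22801, 228·10²=22800, difference 1.
k=2:  x_2 = 151·151+228·10·10 = 45601,  y_2 = 151·10+10·151 = 3020
k=3:  x_3 = 151·45601+228·10·3020 = 13771351,  y_3 = 151·3020+10·45601 = 912030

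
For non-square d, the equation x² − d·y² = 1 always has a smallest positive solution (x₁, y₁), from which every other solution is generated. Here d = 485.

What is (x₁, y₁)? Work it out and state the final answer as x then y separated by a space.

969 44

√485 = [22; 44, …], period ℓ=1 (odd) → k=1
k=0  a_k=22  p_k/q_k = 22/1
k=1  a_k=44  p_k/q_k = 969/44
(x₁, y₁) = (969, 44);  969² − 485·44² = 1 ✓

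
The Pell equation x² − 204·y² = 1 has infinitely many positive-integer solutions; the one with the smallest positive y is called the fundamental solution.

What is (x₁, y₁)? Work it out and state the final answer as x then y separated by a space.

4999 350

√204 → a₀=14, period (3,1,1,6,1,1,3,28); ℓ=8 even so k=7
step 0: (14, 1)  from 14·(1,0) + (0,1)
step 1: (43, 3)  from 3·(14,1) + (1,0)
…
step 5: (757, 53)  from 1·(657,46) + (100,7)
step 6: (1414, 99)  from 1·(757,53) + (657,46)
step 7: (4999, 350)  from 3·(1414,99) + (757,53)
fundamental: x₁=4999, y₁=350  (since 24990001 − 204·122500 = 1)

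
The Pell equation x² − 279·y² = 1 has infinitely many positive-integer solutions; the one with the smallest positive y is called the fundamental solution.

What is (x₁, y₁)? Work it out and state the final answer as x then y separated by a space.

1520 91

√279 → a₀=16, period (1,2,2,1,2,2,1,32); ℓ=8 even so k=7
step 0: (16, 1)  from 16·(1,0) + (0,1)
step 1: (17, 1)  from 1·(16,1) + (1,0)
step 2: (50, 3)  from 2·(17,1) + (16,1)
…
step 4: (167, 10)  from 1·(117,7) + (50,3)
step 5: (451, 27)  from 2·(167,10) + (117,7)
step 6: (1069, 64)  from 2·(451,27) + (167,10)
step 7: (1520, 91)  from 1·(1069,64) + (451,27)
(x₁, y₁) = (1520, 91);  1520² − 279·91² = 1 ✓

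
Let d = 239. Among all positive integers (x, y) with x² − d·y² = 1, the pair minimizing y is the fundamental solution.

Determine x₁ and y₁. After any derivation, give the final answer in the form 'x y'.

6195120 400729

√239 → a₀=15, period (2,5,1,2,4,15,4,2,1,5,2,30); ℓ=12 even so k=11
a_0=15:  p_0=15·1+0=15,  q_0=15·0+1=1
a_1=2:  p_1=2·15+1=31,  q_1=2·1+0=2
…
a_3=1:  p_3=1·170+31=201,  q_3=1·11+2=13
…
a_8=2:  p_8=2·154117+37907=346141,  q_8=2·9969+2452=22390
…
a_10=5:  p_10=5·500258+346141=2847431,  q_10=5·32359+22390=184185
a_11=2:  p_11=2·2847431+500258=6195120,  q_11=2·184185+32359=400729
→ (6195120, 400729).  Check: 6195120²=38379511814400, 239·400729²=38379511814399, difference 1.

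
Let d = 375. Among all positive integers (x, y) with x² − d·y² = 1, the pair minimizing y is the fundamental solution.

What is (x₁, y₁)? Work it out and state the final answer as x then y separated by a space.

15124 781

√375 = [19; 2,1,2,1,5,1,2,1,2,38, …], period ℓ=10 (even) → k=9
i=0: a=19 ⇒ p=19, q=1
…
i=8: a=1 ⇒ p=5519, q=285
i=9: a=2 ⇒ p=15124, q=781
(x₁, y₁) = (15124, 781);  15124² − 375·781² = 1 ✓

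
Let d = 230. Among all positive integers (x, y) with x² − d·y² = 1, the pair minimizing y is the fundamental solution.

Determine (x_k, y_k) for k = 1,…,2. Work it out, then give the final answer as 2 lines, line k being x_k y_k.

d=230: √d = [15; 6,30] (ℓ=2, even), read p_1/q_1
step 0: (15, 1)  from 15·(1,0) + (0,1)
step 1: (91, 6)  from 6·(15,1) + (1,0)
fundamental: x₁=91, y₁=6  (since 8281 − 230·36 = 1)
(91+6√230)^2 = 16561 + 1092√230

91 6
16561 1092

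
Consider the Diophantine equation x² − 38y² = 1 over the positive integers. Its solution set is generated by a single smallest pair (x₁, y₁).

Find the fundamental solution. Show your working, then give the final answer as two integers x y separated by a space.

[6; 6,12] for √38; ℓ=2 ⇒ convergent index 1
a_0=6:  p_0=6·1+0=6,  q_0=6·0+1=1
a_1=6:  p_1=6·6+1=37,  q_1=6·1+0=6
fundamental: x₁=37, y₁=6  (since 1369 − 38·36 = 1)

37 6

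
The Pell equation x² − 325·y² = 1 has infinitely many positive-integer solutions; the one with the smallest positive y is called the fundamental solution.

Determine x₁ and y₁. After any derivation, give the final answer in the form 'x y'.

649 36

d=325: √d = [18; 36] (ℓ=1, odd), read p_1/q_1
k=0  a_k=18  p_k/q_k = 18/1
k=1  a_k=36  p_k/q_k = 649/36
(x₁, y₁) = (649, 36);  649² − 325·36² = 1 ✓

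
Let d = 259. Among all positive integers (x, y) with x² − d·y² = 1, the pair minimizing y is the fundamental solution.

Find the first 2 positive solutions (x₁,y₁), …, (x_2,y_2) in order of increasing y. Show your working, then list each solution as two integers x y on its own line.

√259 → a₀=16, period (10,1,2,3,4,3,2,1,10,32); ℓ=10 even so k=9
a_0=16:  p_0=16·1+0=16,  q_0=16·0+1=1
a_1=10:  p_1=10·16+1=161,  q_1=10·1+0=10
…
a_4=3:  p_4=3·515+177=1722,  q_4=3·32+11=107
…
a_6=3:  p_6=3·7403+1722=23931,  q_6=3·460+107=1487
…
a_8=1:  p_8=1·55265+23931=79196,  q_8=1·3434+1487=4921
a_9=10:  p_9=10·79196+55265=847225,  q_9=10·4921+3434=52644
fundamental: x₁=847225, y₁=52644  (since 717790200625 − 259·2771390736 = 1)
n=2: (847225,52644)∘(847225,52644) = (847225·847225+259·52644·52644, 847225·52644+52644·847225) = (1435580401249,89202625800)

847225 52644
1435580401249 89202625800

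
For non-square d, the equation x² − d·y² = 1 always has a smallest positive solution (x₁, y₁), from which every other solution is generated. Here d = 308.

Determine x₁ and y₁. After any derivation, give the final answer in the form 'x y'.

√308 = [17; 1,1,4,1,1,34, …], period ℓ=6 (even) → k=5
k=0  a_k=17  p_k/q_k = 17/1
k=1  a_k=1  p_k/q_k = 18/1
k=2  a_k=1  p_k/q_k = 35/2
…
k=4  a_k=1  p_k/q_k = 193/11
k=5  a_k=1  p_k/q_k = 351/20
fundamental: x₁=351, y₁=20  (since 123201 − 308·400 = 1)

351 20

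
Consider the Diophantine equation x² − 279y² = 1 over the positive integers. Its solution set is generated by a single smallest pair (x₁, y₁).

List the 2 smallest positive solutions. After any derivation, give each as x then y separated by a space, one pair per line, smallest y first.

√279 → a₀=16, period (1,2,2,1,2,2,1,32); ℓ=8 even so k=7
step 0: (16, 1)  from 16·(1,0) + (0,1)
step 1: (17, 1)  from 1·(16,1) + (1,0)
step 2: (50, 3)  from 2·(17,1) + (16,1)
step 3: (117, 7)  from 2·(50,3) + (17,1)
step 4: (167, 10)  from 1·(117,7) + (50,3)
…
step 6: (1069, 64)  from 2·(451,27) + (167,10)
step 7: (1520, 91)  from 1·(1069,64) + (451,27)
(x₁, y₁) = (1520, 91);  1520² − 279·91² = 1 ✓
(1520+91√279)^2 = 4620799 + 276640√279

1520 91
4620799 276640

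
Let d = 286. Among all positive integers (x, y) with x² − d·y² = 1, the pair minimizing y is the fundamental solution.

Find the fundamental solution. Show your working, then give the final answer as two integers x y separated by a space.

[16; 1,10,3,3,2,3,3,10,1,32] for √286; ℓ=10 ⇒ convergent index 9
k=0  a_k=16  p_k/q_k = 16/1
k=1  a_k=1  p_k/q_k = 17/1
k=2  a_k=10  p_k/q_k = 186/11
k=3  a_k=3  p_k/q_k = 575/34
k=4  a_k=3  p_k/q_k = 1911/113
k=5  a_k=2  p_k/q_k = 4397/260
k=6  a_k=3  p_k/q_k = 15102/893
…
k=8  a_k=10  p_k/q_k = 512132/30283
k=9  a_k=1  p_k/q_k = 561835/33222
→ (561835, 33222).  Check: 561835²=315658567225, 286·33222²=315658567224, difference 1.

561835 33222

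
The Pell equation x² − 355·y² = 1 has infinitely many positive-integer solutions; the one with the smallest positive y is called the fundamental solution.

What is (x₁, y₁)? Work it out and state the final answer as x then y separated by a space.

[18; 1,5,3,3,1,6,1,3,3,5,1,36] for √355; ℓ=12 ⇒ convergent index 11
k=0  a_k=18  p_k/q_k = 18/1
k=1  a_k=1  p_k/q_k = 19/1
…
k=10  a_k=5  p_k/q_k = 803418/42641
k=11  a_k=1  p_k/q_k = 954809/50676
fundamental: x₁=954809, y₁=50676  (since 911660226481 − 355·2568056976 = 1)

954809 50676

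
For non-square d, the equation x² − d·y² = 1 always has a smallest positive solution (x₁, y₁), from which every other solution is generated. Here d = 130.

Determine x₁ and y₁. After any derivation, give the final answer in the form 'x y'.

6499 570

[11; 2,2,22] for √130; ℓ=3 ⇒ convergent index 5
i=0: a=11 ⇒ p=11, q=1
…
i=2: a=2 ⇒ p=57, q=5
i=3: a=22 ⇒ p=1277, q=112
i=4: a=2 ⇒ p=2611, q=229
i=5: a=2 ⇒ p=6499, q=570
(x₁, y₁) = (6499, 570);  6499² − 130·570² = 1 ✓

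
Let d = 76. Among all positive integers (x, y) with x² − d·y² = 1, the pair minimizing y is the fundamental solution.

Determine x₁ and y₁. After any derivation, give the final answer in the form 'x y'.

√76 → a₀=8, period (1,2,1,1,5,4,5,1,1,2,1,16); ℓ=12 even so k=11
k=0  a_k=8  p_k/q_k = 8/1
k=1  a_k=1  p_k/q_k = 9/1
k=2  a_k=2  p_k/q_k = 26/3
…
k=4  a_k=1  p_k/q_k = 61/7
…
k=9  a_k=1  p_k/q_k = 16311/1871
k=10  a_k=2  p_k/q_k = 41488/4759
k=11  a_k=1  p_k/q_k = 57799/6630
→ (57799, 6630).  Check: 57799²=3340724401, 76·6630²=3340724400, difference 1.

57799 6630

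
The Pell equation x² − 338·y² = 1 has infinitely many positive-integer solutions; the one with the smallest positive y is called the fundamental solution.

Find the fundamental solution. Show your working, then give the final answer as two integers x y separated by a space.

114243 6214

√338 = [18; 2,1,1,2,36, …], period ℓ=5 (odd) → k=9
step 0: (18, 1)  from 18·(1,0) + (0,1)
step 1: (37, 2)  from 2·(18,1) + (1,0)
…
step 4: (239, 13)  from 2·(92,5) + (55,3)
…
step 8: (43958, 2391)  from 1·(26327,1432) + (17631,959)
step 9: (114243, 6214)  from 2·(43958,2391) + (26327,1432)
fundamental: x₁=114243, y₁=6214  (since 13051463049 − 338·38613796 = 1)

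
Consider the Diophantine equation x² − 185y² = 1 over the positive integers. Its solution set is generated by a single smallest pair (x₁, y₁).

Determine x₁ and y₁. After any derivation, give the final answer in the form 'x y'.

9249 680

[13; 1,1,1,1,26] for √185; ℓ=5 ⇒ convergent index 9
i=0: a=13 ⇒ p=13, q=1
i=1: a=1 ⇒ p=14, q=1
…
i=3: a=1 ⇒ p=41, q=3
…
i=6: a=1 ⇒ p=1877, q=138
i=7: a=1 ⇒ p=3686, q=271
i=8: a=1 ⇒ p=5563, q=409
i=9: a=1 ⇒ p=9249, q=680
(x₁, y₁) = (9249, 680);  9249² − 185·680² = 1 ✓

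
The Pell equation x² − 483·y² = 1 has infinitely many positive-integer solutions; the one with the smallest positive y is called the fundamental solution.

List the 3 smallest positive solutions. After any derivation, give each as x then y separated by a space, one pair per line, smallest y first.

22 1
967 44
42526 1935

d=483: √d = [21; 1,42] (ℓ=2, even), read p_1/q_1
step 0: (21, 1)  from 21·(1,0) + (0,1)
step 1: (22, 1)  from 1·(21,1) + (1,0)
fundamental: x₁=22, y₁=1  (since 484 − 483·1 = 1)
(22+1√483)^2 = 967 + 44√483
(22+1√483)^3 = 42526 + 1935√483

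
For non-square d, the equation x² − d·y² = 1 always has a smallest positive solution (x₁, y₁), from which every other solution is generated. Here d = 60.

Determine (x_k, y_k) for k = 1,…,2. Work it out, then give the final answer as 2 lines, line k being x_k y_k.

31 4
1921 248

d=60: √d = [7; 1,2,1,14] (ℓ=4, even), read p_3/q_3
k=0  a_k=7  p_k/q_k = 7/1
k=1  a_k=1  p_k/q_k = 8/1
k=2  a_k=2  p_k/q_k = 23/3
k=3  a_k=1  p_k/q_k = 31/4
(x₁, y₁) = (31, 4);  31² − 60·4² = 1 ✓
(x_2, y_2) = (31·31 + 60·4·4, 31·4 + 4·31) = (1921, 248)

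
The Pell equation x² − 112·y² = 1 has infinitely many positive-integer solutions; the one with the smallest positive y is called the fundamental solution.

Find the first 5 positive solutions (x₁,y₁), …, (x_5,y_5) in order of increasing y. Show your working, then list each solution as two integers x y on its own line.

127 12
32257 3048
8193151 774180
2081028097 196638672
528572943487 49945448508

√112 → a₀=10, period (1,1,2,1,1,20); ℓ=6 even so k=5
a_0=10:  p_0=10·1+0=10,  q_0=10·0+1=1
a_1=1:  p_1=1·10+1=11,  q_1=1·1+0=1
a_2=1:  p_2=1·11+10=21,  q_2=1·1+1=2
…
a_4=1:  p_4=1·53+21=74,  q_4=1·5+2=7
a_5=1:  p_5=1·74+53=127,  q_5=1·7+5=12
→ (127, 12).  Check: 127²=16129, 112·12²=16128, difference 1.
(x_2, y_2) = (127·127 + 112·12·12, 127·12 + 12·127) = (32257, 3048)
(x_3, y_3) = (127·32257 + 112·12·3048, 127·3048 + 12·32257) = (8193151, 774180)
(x_4, y_4) = (127·8193151 + 112·12·774180, 127·774180 + 12·8193151) = (2081028097, 196638672)
(x_5, y_5) = (127·2081028097 + 112·12·196638672, 127·196638672 + 12·2081028097) = (528572943487, 49945448508)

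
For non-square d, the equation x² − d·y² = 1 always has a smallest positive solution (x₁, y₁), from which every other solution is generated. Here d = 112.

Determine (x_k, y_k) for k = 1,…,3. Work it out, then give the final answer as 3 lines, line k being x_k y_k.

127 12
32257 3048
8193151 774180

[10; 1,1,2,1,1,20] for √112; ℓ=6 ⇒ convergent index 5
step 0: (10, 1)  from 10·(1,0) + (0,1)
…
step 2: (21, 2)  from 1·(11,1) + (10,1)
step 3: (53, 5)  from 2·(21,2) + (11,1)
step 4: (74, 7)  from 1·(53,5) + (21,2)
step 5: (127, 12)  from 1·(74,7) + (53,5)
→ (127, 12).  Check: 127²=16129, 112·12²=16128, difference 1.
k=2:  x_2 = 127·127+112·12·12 = 32257,  y_2 = 127·12+12·127 = 3048
k=3:  x_3 = 127·32257+112·12·3048 = 8193151,  y_3 = 127·3048+12·32257 = 774180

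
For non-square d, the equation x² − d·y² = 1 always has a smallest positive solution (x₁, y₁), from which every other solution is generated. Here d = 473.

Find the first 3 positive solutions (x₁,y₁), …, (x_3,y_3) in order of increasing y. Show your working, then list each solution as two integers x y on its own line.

√473 → a₀=21, period (1,2,1,42); ℓ=4 even so k=3
step 0: (21, 1)  from 21·(1,0) + (0,1)
…
step 2: (65, 3)  from 2·(22,1) + (21,1)
step 3: (87, 4)  from 1·(65,3) + (22,1)
(x₁, y₁) = (87, 4);  87² − 473·4² = 1 ✓
k=2:  x_2 = 87·87+473·4·4 = 15137,  y_2 = 87·4+4·87 = 696
k=3:  x_3 = 87·15137+473·4·696 = 2633751,  y_3 = 87·696+4·15137 = 121100

87 4
15137 696
2633751 121100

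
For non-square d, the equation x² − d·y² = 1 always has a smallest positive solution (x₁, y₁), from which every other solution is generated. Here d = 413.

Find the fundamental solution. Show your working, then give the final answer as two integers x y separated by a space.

[20; 3,9,1,4,1,9,3,40] for √413; ℓ=8 ⇒ convergent index 7
k=0  a_k=20  p_k/q_k = 20/1
k=1  a_k=3  p_k/q_k = 61/3
…
k=6  a_k=9  p_k/q_k = 36560/1799
k=7  a_k=3  p_k/q_k = 113399/5580
fundamental: x₁=113399, y₁=5580  (since 12859333201 − 413·31136400 = 1)

113399 5580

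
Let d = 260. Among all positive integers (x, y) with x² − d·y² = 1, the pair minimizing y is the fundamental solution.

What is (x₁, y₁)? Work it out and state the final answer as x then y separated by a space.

√260 → a₀=16, period (8,32); ℓ=2 even so k=1
i=0: a=16 ⇒ p=16, q=1
i=1: a=8 ⇒ p=129, q=8
→ (129, 8).  Check: 129²=16641, 260·8²=16640, difference 1.

129 8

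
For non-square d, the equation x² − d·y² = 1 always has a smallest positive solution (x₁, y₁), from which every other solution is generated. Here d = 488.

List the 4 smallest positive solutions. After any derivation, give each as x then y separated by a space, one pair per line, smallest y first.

243 11
118097 5346
57394899 2598145
27893802817 1262693124

[22; 11,44] for √488; ℓ=2 ⇒ convergent index 1
step 0: (22, 1)  from 22·(1,0) + (0,1)
step 1: (243, 11)  from 11·(22,1) + (1,0)
(x₁, y₁) = (243, 11);  243² − 488·11² = 1 ✓
n=2: (243,11)∘(243,11) = (243·243+488·11·11, 243·11+11·243) = (118097,5346)
n=3: (118097,5346)∘(243,11) = (243·118097+488·11·5346, 243·5346+11·118097) = (57394899,2598145)
n=4: (57394899,2598145)∘(243,11) = (243·57394899+488·11·2598145, 243·2598145+11·57394899) = (27893802817,1262693124)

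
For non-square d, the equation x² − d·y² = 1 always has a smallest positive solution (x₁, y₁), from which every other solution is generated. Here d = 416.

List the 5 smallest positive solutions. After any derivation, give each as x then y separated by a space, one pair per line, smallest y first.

5201 255
54100801 2652510
562756526801 27591408765
5853793337683201 287005831321020
60891157735824130001 2985434629809841275

[20; 2,1,1,9,1,1,2,40] for √416; ℓ=8 ⇒ convergent index 7
i=0: a=20 ⇒ p=20, q=1
…
i=4: a=9 ⇒ p=979, q=48
…
i=6: a=1 ⇒ p=2060, q=101
i=7: a=2 ⇒ p=5201, q=255
→ (5201, 255).  Check: 5201²=27050401, 416·255²=27050400, difference 1.
k=2:  x_2 = 5201·5201+416·255·255 = 54100801,  y_2 = 5201·255+255·5201 = 2652510
k=3:  x_3 = 5201·54100801+416·255·2652510 = 562756526801,  y_3 = 5201·2652510+255·54100801 = 27591408765
k=4:  x_4 = 5201·562756526801+416·255·27591408765 = 5853793337683201,  y_4 = 5201·27591408765+255·562756526801 = 287005831321020
k=5:  x_5 = 5201·5853793337683201+416·255·287005831321020 = 60891157735824130001,  y_5 = 5201·287005831321020+255·5853793337683201 = 2985434629809841275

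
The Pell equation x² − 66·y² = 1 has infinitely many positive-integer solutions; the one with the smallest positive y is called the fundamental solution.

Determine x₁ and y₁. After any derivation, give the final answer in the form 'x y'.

[8; 8,16] for √66; ℓ=2 ⇒ convergent index 1
k=0  a_k=8  p_k/q_k = 8/1
k=1  a_k=8  p_k/q_k = 65/8
→ (65, 8).  Check: 65²=4225, 66·8²=4224, difference 1.

65 8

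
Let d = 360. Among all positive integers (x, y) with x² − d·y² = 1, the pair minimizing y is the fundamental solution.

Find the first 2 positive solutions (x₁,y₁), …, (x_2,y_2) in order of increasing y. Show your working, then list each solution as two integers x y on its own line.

[18; 1,36] for √360; ℓ=2 ⇒ convergent index 1
step 0: (18, 1)  from 18·(1,0) + (0,1)
step 1: (19, 1)  from 1·(18,1) + (1,0)
(x₁, y₁) = (19, 1);  19² − 360·1² = 1 ✓
n=2: (19,1)∘(19,1) = (19·19+360·1·1, 19·1+1·19) = (721,38)

19 1
721 38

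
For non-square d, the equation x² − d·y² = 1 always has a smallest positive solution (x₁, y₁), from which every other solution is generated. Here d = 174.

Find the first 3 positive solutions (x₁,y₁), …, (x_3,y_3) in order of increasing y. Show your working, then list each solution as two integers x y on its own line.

d=174: √d = [13; 5,4,5,26] (ℓ=4, even), read p_3/q_3
k=0  a_k=13  p_k/q_k = 13/1
…
k=2  a_k=4  p_k/q_k = 277/21
k=3  a_k=5  p_k/q_k = 1451/110
→ (1451, 110).  Check: 1451²=2105401, 174·110²=2105400, difference 1.
k=2:  x_2 = 1451·1451+174·110·110 = 4210801,  y_2 = 1451·110+110·1451 = 319220
k=3:  x_3 = 1451·4210801+174·110·319220 = 12219743051,  y_3 = 1451·319220+110·4210801 = 926376330

1451 110
4210801 319220
12219743051 926376330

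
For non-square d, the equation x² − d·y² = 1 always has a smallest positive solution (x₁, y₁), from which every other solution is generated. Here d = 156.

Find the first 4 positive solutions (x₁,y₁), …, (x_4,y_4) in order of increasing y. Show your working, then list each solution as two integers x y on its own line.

√156 = [12; 2,24, …], period ℓ=2 (even) → k=1
k=0  a_k=12  p_k/q_k = 12/1
k=1  a_k=2  p_k/q_k = 25/2
(x₁, y₁) = (25, 2);  25² − 156·2² = 1 ✓
(25+2√156)^2 = 1249 + 100√156
(25+2√156)^3 = 62425 + 4998√156
(25+2√156)^4 = 3120001 + 249800√156

25 2
1249 100
62425 4998
3120001 249800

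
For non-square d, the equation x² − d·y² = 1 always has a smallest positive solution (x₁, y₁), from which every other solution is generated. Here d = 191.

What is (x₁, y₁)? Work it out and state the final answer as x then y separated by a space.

8994000 650783

d=191: √d = [13; 1,4,1,1,3,…,4,1,26] (ℓ=16, even), read p_15/q_15
i=0: a=13 ⇒ p=13, q=1
i=1: a=1 ⇒ p=14, q=1
…
i=6: a=2 ⇒ p=1230, q=89
i=7: a=2 ⇒ p=2999, q=217
…
i=14: a=4 ⇒ p=7377553, q=533821
i=15: a=1 ⇒ p=8994000, q=650783
(x₁, y₁) = (8994000, 650783);  8994000² − 191·650783² = 1 ✓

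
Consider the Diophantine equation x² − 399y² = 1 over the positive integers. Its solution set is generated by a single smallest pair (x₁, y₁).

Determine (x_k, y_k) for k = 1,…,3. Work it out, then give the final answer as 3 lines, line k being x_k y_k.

20 1
799 40
31940 1599

[19; 1,38] for √399; ℓ=2 ⇒ convergent index 1
a_0=19:  p_0=19·1+0=19,  q_0=19·0+1=1
a_1=1:  p_1=1·19+1=20,  q_1=1·1+0=1
fundamental: x₁=20, y₁=1  (since 400 − 399·1 = 1)
k=2:  x_2 = 20·20+399·1·1 = 799,  y_2 = 20·1+1·20 = 40
k=3:  x_3 = 20·799+399·1·40 = 31940,  y_3 = 20·40+1·799 = 1599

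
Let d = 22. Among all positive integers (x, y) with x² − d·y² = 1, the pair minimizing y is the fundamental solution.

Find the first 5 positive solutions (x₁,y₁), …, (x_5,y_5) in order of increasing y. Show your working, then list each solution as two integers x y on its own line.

197 42
77617 16548
30580901 6519870
12048797377 2568812232
4747195585637 1012105499538

[4; 1,2,4,2,1,8] for √22; ℓ=6 ⇒ convergent index 5
step 0: (4, 1)  from 4·(1,0) + (0,1)
step 1: (5, 1)  from 1·(4,1) + (1,0)
step 2: (14, 3)  from 2·(5,1) + (4,1)
step 3: (61, 13)  from 4·(14,3) + (5,1)
step 4: (136, 29)  from 2·(61,13) + (14,3)
step 5: (197, 42)  from 1·(136,29) + (61,13)
fundamental: x₁=197, y₁=42  (since 38809 − 22·1764 = 1)
n=2: (197,42)∘(197,42) = (197·197+22·42·42, 197·42+42·197) = (77617,16548)
n=3: (77617,16548)∘(197,42) = (197·77617+22·42·16548, 197·16548+42·77617) = (30580901,6519870)
n=4: (30580901,6519870)∘(197,42) = (197·30580901+22·42·6519870, 197·6519870+42·30580901) = (12048797377,2568812232)
n=5: (12048797377,2568812232)∘(197,42) = (197·12048797377+22·42·2568812232, 197·2568812232+42·12048797377) = (4747195585637,1012105499538)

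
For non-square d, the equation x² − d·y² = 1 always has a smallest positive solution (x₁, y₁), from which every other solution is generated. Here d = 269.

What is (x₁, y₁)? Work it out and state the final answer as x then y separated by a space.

[16; 2,2,32] for √269; ℓ=3 ⇒ convergent index 5
a_0=16:  p_0=16·1+0=16,  q_0=16·0+1=1
…
a_2=2:  p_2=2·33+16=82,  q_2=2·2+1=5
…
a_4=2:  p_4=2·2657+82=5396,  q_4=2·162+5=329
a_5=2:  p_5=2·5396+2657=13449,  q_5=2·329+162=820
(x₁, y₁) = (13449, 820);  13449² − 269·820² = 1 ✓

13449 820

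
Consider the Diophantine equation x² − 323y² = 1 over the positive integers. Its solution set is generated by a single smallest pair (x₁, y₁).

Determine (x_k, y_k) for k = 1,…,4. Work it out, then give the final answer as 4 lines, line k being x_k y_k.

d=323: √d = [17; 1,34] (ℓ=2, even), read p_1/q_1
step 0: (17, 1)  from 17·(1,0) + (0,1)
step 1: (18, 1)  from 1·(17,1) + (1,0)
→ (18, 1).  Check: 18²=324, 323·1²=323, difference 1.
n=2: (18,1)∘(18,1) = (18·18+323·1·1, 18·1+1·18) = (647,36)
n=3: (647,36)∘(18,1) = (18·647+323·1·36, 18·36+1·647) = (23274,1295)
n=4: (23274,1295)∘(18,1) = (18·23274+323·1·1295, 18·1295+1·23274) = (837217,46584)

18 1
647 36
23274 1295
837217 46584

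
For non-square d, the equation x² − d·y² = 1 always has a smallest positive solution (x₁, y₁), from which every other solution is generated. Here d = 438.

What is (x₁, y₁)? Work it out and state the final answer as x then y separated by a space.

293 14

√438 → a₀=20, period (1,12,1,40); ℓ=4 even so k=3
a_0=20:  p_0=20·1+0=20,  q_0=20·0+1=1
a_1=1:  p_1=1·20+1=21,  q_1=1·1+0=1
a_2=12:  p_2=12·21+20=272,  q_2=12·1+1=13
a_3=1:  p_3=1·272+21=293,  q_3=1·13+1=14
fundamental: x₁=293, y₁=14  (since 85849 − 438·196 = 1)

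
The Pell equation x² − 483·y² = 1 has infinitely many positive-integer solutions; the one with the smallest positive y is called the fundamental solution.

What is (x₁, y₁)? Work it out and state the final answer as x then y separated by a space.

√483 = [21; 1,42, …], period ℓ=2 (even) → k=1
k=0  a_k=21  p_k/q_k = 21/1
k=1  a_k=1  p_k/q_k = 22/1
(x₁, y₁) = (22, 1);  22² − 483·1² = 1 ✓

22 1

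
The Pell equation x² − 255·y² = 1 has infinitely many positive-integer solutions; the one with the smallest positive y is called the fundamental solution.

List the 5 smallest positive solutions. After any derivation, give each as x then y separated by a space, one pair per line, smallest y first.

16 1
511 32
16336 1023
522241 32704
16695376 1045505

√255 → a₀=15, period (1,30); ℓ=2 even so k=1
step 0: (15, 1)  from 15·(1,0) + (0,1)
step 1: (16, 1)  from 1·(15,1) + (1,0)
→ (16, 1).  Check: 16²=256, 255·1²=255, difference 1.
(x_2, y_2) = (16·16 + 255·1·1, 16·1 + 1·16) = (511, 32)
(x_3, y_3) = (16·511 + 255·1·32, 16·32 + 1·511) = (16336, 1023)
(x_4, y_4) = (16·16336 + 255·1·1023, 16·1023 + 1·16336) = (522241, 32704)
(x_5, y_5) = (16·522241 + 255·1·32704, 16·32704 + 1·522241) = (16695376, 1045505)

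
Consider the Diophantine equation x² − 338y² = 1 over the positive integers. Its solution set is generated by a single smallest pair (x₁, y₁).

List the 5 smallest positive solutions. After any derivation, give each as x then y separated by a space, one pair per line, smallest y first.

114243 6214
26102926097 1419812004
5964153172084899 324407165539730
1362725501650887306817 74122495624090936776
311363698964240484013304163 16935952534841634614661406

d=338: √d = [18; 2,1,1,2,36] (ℓ=5, odd), read p_9/q_9
i=0: a=18 ⇒ p=18, q=1
i=1: a=2 ⇒ p=37, q=2
i=2: a=1 ⇒ p=55, q=3
i=3: a=1 ⇒ p=92, q=5
i=4: a=2 ⇒ p=239, q=13
…
i=8: a=1 ⇒ p=43958, q=2391
i=9: a=2 ⇒ p=114243, q=6214
fundamental: x₁=114243, y₁=6214  (since 13051463049 − 338·38613796 = 1)
n=2: (114243,6214)∘(114243,6214) = (114243·114243+338·6214·6214, 114243·6214+6214·114243) = (26102926097,1419812004)
n=3: (26102926097,1419812004)∘(114243,6214) = (114243·26102926097+338·6214·1419812004, 114243·1419812004+6214·26102926097) = (5964153172084899,324407165539730)
n=4: (5964153172084899,324407165539730)∘(114243,6214) = (114243·5964153172084899+338·6214·324407165539730, 114243·324407165539730+6214·5964153172084899) = (1362725501650887306817,74122495624090936776)
n=5: (1362725501650887306817,74122495624090936776)∘(114243,6214) = (114243·1362725501650887306817+338·6214·74122495624090936776, 114243·74122495624090936776+6214·1362725501650887306817) = (311363698964240484013304163,16935952534841634614661406)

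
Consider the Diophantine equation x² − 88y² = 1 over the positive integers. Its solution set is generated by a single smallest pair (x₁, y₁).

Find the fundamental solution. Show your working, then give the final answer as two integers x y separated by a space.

√88 → a₀=9, period (2,1,1,1,2,18); ℓ=6 even so k=5
a_0=9:  p_0=9·1+0=9,  q_0=9·0+1=1
…
a_4=1:  p_4=1·47+28=75,  q_4=1·5+3=8
a_5=2:  p_5=2·75+47=197,  q_5=2·8+5=21
(x₁, y₁) = (197, 21);  197² − 88·21² = 1 ✓

197 21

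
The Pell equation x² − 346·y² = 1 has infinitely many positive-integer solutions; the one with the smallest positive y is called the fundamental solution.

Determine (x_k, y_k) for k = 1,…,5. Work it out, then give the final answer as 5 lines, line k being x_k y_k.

17299 930
598510801 32176140
20707276675699 1113230090790
716430357827323201 38515534648976280
24787057499402451432499 1332560466672051244650

√346 → a₀=18, period (1,1,1,1,36); ℓ=5 odd so k=9
k=0  a_k=18  p_k/q_k = 18/1
k=1  a_k=1  p_k/q_k = 19/1
k=2  a_k=1  p_k/q_k = 37/2
k=3  a_k=1  p_k/q_k = 56/3
k=4  a_k=1  p_k/q_k = 93/5
k=5  a_k=36  p_k/q_k = 3404/183
k=6  a_k=1  p_k/q_k = 3497/188
k=7  a_k=1  p_k/q_k = 6901/371
k=8  a_k=1  p_k/q_k = 10398/559
k=9  a_k=1  p_k/q_k = 17299/930
→ (17299, 930).  Check: 17299²=299255401, 346·930²=299255400, difference 1.
(17299+930√346)^2 = 598510801 + 32176140√346
(17299+930√346)^3 = 20707276675699 + 1113230090790√346
(17299+930√346)^4 = 716430357827323201 + 38515534648976280√346
(17299+930√346)^5 = 24787057499402451432499 + 1332560466672051244650√346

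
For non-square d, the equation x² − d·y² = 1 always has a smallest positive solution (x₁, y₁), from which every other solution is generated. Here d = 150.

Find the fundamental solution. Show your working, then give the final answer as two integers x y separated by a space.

√150 = [12; 4,24, …], period ℓ=2 (even) → k=1
i=0: a=12 ⇒ p=12, q=1
i=1: a=4 ⇒ p=49, q=4
fundamental: x₁=49, y₁=4  (since 2401 − 150·16 = 1)

49 4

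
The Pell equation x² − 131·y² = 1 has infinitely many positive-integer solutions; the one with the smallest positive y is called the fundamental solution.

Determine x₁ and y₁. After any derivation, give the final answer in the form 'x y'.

10610 927

d=131: √d = [11; 2,4,11,4,2,22] (ℓ=6, even), read p_5/q_5
step 0: (11, 1)  from 11·(1,0) + (0,1)
step 1: (23, 2)  from 2·(11,1) + (1,0)
step 2: (103, 9)  from 4·(23,2) + (11,1)
step 3: (1156, 101)  from 11·(103,9) + (23,2)
step 4: (4727, 413)  from 4·(1156,101) + (103,9)
step 5: (10610, 927)  from 2·(4727,413) + (1156,101)
(x₁, y₁) = (10610, 927);  10610² − 131·927² = 1 ✓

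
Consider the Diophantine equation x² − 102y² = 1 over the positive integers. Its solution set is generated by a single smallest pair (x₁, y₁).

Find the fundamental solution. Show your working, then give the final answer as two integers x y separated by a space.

101 10

[10; 10,20] for √102; ℓ=2 ⇒ convergent index 1
a_0=10:  p_0=10·1+0=10,  q_0=10·0+1=1
a_1=10:  p_1=10·10+1=101,  q_1=10·1+0=10
fundamental: x₁=101, y₁=10  (since 10201 − 102·100 = 1)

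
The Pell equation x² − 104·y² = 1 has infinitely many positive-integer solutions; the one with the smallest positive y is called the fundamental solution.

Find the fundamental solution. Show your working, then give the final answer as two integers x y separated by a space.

51 5

d=104: √d = [10; 5,20] (ℓ=2, even), read p_1/q_1
a_0=10:  p_0=10·1+0=10,  q_0=10·0+1=1
a_1=5:  p_1=5·10+1=51,  q_1=5·1+0=5
(x₁, y₁) = (51, 5);  51² − 104·5² = 1 ✓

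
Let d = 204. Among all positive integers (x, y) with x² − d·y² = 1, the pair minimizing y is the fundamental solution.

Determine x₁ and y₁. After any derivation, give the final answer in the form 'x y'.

d=204: √d = [14; 3,1,1,6,1,1,3,28] (ℓ=8, even), read p_7/q_7
k=0  a_k=14  p_k/q_k = 14/1
…
k=3  a_k=1  p_k/q_k = 100/7
…
k=5  a_k=1  p_k/q_k = 757/53
k=6  a_k=1  p_k/q_k = 1414/99
k=7  a_k=3  p_k/q_k = 4999/350
→ (4999, 350).  Check: 4999²=24990001, 204·350²=24990000, difference 1.

4999 350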